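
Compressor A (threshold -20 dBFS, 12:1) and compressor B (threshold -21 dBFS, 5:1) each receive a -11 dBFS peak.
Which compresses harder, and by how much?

A, by 0.25 dB

A: 9 dB over, compressed to 0.75 dB over, so 8.25 dB of GR.
B: 10 dB over, compressed to 2 dB over, so 8 dB of GR.
A reduces 0.25 dB more.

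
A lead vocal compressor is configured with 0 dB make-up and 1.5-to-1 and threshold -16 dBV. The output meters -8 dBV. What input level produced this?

-4 dBV

The compressed level sits -8 − (-16) = 8 dB over threshold.
Input overshoot = R × output overshoot = 12 dB → input = -16 + 12 = -4 dBV.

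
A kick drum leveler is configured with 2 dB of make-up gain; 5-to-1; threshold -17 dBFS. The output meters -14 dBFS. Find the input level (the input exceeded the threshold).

Before make-up, the level was -14 − 2 = -16 dBFS.
Post-compression overshoot = -16 − (-17) = 1 dB.
Undo the ratio: input overshoot = 1 × 5 = 5 dB, giving input = -12 dBFS.

-12 dBFS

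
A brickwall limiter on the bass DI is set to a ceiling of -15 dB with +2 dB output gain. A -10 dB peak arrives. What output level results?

A brickwall limiter is an ∞:1 compressor: any input above the ceiling is clamped to -15 dB.
Output gain then adds 2 dB: -15 + 2 = -13 dB.

-13 dB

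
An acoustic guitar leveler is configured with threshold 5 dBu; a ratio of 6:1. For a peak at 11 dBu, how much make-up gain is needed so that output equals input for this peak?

The peak compresses to 5 + 6/6 = 6 dBu.
To reach 11 dBu requires 11 − 6 = 5 dB of make-up.

5 dB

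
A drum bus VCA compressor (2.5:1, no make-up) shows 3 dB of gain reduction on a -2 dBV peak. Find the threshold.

Input is 5 dB above T (since output overshoot × R = input overshoot: (-5 − T)·2.5 = -2 − T gives T = -7 dBV).
Check: -7 + (-2 − (-7))/2.5 = -7 + 2 = -5 dBV. ✓

-7 dBV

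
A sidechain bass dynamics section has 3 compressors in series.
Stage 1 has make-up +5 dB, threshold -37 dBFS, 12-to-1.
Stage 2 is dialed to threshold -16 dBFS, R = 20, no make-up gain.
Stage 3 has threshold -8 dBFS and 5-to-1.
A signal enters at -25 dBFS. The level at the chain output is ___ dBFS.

-31 dBFS

Stage 1: 12 dB above -37 dBFS, reduced 12:1 to 1 dB above → -36 dBFS; +5 dB make-up → -31 dBFS.
Stage 2: -31 dBFS ≤ -16 dBFS, so stage 2 doesn't engage; output -31 dBFS.
Stage 3: -31 dBFS ≤ -8 dBFS, so stage 3 doesn't engage; output -31 dBFS.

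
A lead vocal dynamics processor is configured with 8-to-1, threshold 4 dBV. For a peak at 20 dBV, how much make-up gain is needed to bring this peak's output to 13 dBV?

7 dB

Overshoot 16 dB → 16/8 = 2 dB after compression, so the compressed level is 4 + 2 = 6 dBV.
Make-up = target − compressed = 13 − 6 = 7 dB.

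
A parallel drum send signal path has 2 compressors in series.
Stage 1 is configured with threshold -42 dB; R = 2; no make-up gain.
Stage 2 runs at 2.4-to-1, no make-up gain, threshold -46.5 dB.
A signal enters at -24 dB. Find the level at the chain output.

Stage 1: -24 dB is 18 dB over -42 dB; at 2:1 that becomes 9 dB over, giving -33 dB.
Stage 2: 13.5 dB above -46.5 dB, reduced 2.4:1 to 5.625 dB above → -40.875 dB.

-40.875 dB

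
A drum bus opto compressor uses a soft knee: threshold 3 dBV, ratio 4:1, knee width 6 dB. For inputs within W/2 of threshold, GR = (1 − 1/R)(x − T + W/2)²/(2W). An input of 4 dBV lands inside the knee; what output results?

x − T + W/2 = 4 − 3 + 3 = 4.
GR = (1 − 1/4) × 4² / 12 = 0.75 × 16 / 12 = 1 dB.
Output = 4 − 1 = 3 dBV.

3 dBV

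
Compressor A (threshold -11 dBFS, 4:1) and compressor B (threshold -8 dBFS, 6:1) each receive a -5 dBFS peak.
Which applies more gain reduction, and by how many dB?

A, by 2 dB

A: GR = 6 − 6/4 = 4.5 dB.
B: GR = 3 − 3/6 = 2.5 dB.
A applies 2 dB more gain reduction.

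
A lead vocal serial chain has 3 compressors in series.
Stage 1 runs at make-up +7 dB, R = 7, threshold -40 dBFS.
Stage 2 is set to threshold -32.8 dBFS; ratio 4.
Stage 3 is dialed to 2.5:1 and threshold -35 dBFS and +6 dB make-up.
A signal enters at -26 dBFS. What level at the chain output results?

Stage 1: -26 dBFS is 14 dB over -40 dBFS; at 7:1 that becomes 2 dB over, giving -38 dBFS; +7 dB make-up → -31 dBFS.
Stage 2: 1.8 dB above -32.8 dBFS, reduced 4:1 to 0.45 dB above → -32.35 dBFS.
Stage 3: overshoot 2.65 dB → 2.65/2.5 = 1.06 dB → -33.94 dBFS; +6 dB make-up → -27.94 dBFS.

-27.94 dBFS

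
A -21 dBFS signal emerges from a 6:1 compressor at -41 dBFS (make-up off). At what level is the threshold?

Input is 24 dB above T (since output overshoot × R = input overshoot: (-41 − T)·6 = -21 − T gives T = -45 dBFS).
Check: -45 + (-21 − (-45))/6 = -45 + 4 = -41 dBFS. ✓

-45 dBFS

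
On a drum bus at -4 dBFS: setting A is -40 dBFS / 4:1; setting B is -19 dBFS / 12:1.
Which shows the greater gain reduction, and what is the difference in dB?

A, by 13.25 dB

A: GR = 36 − 36/4 = 27 dB.
B: GR = 15 − 15/12 = 13.75 dB.
A reduces 13.25 dB more.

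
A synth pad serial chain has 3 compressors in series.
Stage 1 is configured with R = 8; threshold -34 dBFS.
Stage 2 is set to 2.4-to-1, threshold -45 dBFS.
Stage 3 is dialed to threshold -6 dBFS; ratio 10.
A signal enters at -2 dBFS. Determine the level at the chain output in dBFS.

Stage 1: -2 dBFS is 32 dB over -34 dBFS; at 8:1 that becomes 4 dB over, giving -30 dBFS.
Stage 2: 15 dB above -45 dBFS, reduced 2.4:1 to 6.25 dB above → -38.75 dBFS.
Stage 3: -38.75 dBFS is at or below the -6 dBFS threshold — no compression; output -38.75 dBFS.

-38.75 dBFS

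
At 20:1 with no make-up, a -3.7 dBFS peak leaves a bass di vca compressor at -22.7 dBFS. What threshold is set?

Let T be the threshold. Output overshoot = (input overshoot)/R, so -22.7 − T = (-3.7 − T)/20.
20·(-22.7 − T) = -3.7 − T → 19·T = -454 − (-3.7) = -450.3.
T = -450.3/19 = -23.7 dBFS.

-23.7 dBFS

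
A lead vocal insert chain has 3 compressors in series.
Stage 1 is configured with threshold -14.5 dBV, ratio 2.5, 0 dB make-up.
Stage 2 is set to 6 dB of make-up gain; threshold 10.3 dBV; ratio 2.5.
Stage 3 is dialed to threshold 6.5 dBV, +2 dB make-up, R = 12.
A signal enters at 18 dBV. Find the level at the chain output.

6.5 dBV

Stage 1: overshoot 32.5 dB → 32.5/2.5 = 13 dB → -1.5 dBV.
Stage 2: -1.5 dBV is at or below the 10.3 dBV threshold — no compression; make-up brings it to 4.5 dBV.
Stage 3: 4.5 dBV is at or below the 6.5 dBV threshold — no compression; make-up brings it to 6.5 dBV.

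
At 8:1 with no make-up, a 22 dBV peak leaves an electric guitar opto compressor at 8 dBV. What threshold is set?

Gain reduction = 22 − 8 = 14 dB; output overshoot = GR / (R − 1) = 14 / 7 = 2 dB.
Threshold = output − output overshoot = 8 − 2 = 6 dBV.

6 dBV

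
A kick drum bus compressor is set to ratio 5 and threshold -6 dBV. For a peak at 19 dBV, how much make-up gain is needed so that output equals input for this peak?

20 dB

Without make-up, output = threshold + overshoot/5 = -6 + 5 = -1 dBV.
Gap to target: 20 dB.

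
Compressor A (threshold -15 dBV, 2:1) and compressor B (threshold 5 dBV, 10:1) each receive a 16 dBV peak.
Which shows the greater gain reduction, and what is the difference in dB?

A, by 5.6 dB

A: overshoot 31 dB → output overshoot 15.5 dB → GR 15.5 dB.
B: overshoot 11 dB → output overshoot 1.1 dB → GR 9.9 dB.
A applies 5.6 dB more gain reduction.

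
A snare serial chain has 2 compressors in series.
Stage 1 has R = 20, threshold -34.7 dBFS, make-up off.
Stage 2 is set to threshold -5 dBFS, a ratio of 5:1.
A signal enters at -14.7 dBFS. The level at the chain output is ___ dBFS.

-33.7 dBFS

Stage 1: -14.7 dBFS is 20 dB over -34.7 dBFS; at 20:1 that becomes 1 dB over, giving -33.7 dBFS.
Stage 2: -33.7 dBFS ≤ -5 dBFS, so stage 2 doesn't engage; output -33.7 dBFS.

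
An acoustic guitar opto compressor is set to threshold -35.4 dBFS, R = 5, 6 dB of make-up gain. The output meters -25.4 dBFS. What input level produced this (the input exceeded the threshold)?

-15.4 dBFS

Before make-up, the level was -25.4 − 6 = -31.4 dBFS.
The compressed level sits -31.4 − (-35.4) = 4 dB over threshold.
Before 5:1 compression the overshoot was 4 × 5 = 20 dB, so input = -35.4 + 20 = -15.4 dBFS.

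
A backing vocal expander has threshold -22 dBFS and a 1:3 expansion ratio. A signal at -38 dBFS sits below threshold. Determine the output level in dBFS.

Below threshold, a 1:3 expander applies gain = (3−1)×(T − x) of attenuation.
(3−1) × 16 = 32 dB, so output = -38 − 32 = -70 dBFS.

-70 dBFS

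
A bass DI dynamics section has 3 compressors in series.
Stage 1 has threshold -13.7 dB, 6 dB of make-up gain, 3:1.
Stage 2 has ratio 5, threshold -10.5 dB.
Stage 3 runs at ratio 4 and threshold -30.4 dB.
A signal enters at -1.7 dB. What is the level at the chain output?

Stage 1: -1.7 dB is 12 dB over -13.7 dB; at 3:1 that becomes 4 dB over, giving -9.7 dB; +6 dB make-up → -3.7 dB.
Stage 2: 6.8 dB above -10.5 dB, reduced 5:1 to 1.36 dB above → -9.14 dB.
Stage 3: 21.26 dB above -30.4 dB, reduced 4:1 to 5.315 dB above → -25.085 dB.

-25.085 dB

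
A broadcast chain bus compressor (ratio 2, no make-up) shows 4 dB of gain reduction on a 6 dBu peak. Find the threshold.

-2 dBu

Input is 8 dB above T (since output overshoot × R = input overshoot: (2 − T)·2 = 6 − T gives T = -2 dBu).
Check: -2 + (6 − (-2))/2 = -2 + 4 = 2 dBu. ✓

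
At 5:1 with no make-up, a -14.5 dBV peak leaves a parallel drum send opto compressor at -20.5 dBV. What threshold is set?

Input is 7.5 dB above T (since output overshoot × R = input overshoot: (-20.5 − T)·5 = -14.5 − T gives T = -22 dBV).
Check: -22 + (-14.5 − (-22))/5 = -22 + 1.5 = -20.5 dBV. ✓

-22 dBV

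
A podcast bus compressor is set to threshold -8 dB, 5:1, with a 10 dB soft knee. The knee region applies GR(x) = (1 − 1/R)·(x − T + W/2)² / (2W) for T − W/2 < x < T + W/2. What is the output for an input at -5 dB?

x − T + W/2 = -5 − (-8) + 5 = 8.
GR = (1 − 1/5) × 8² / 20 = 0.8 × 64 / 20 = 2.56 dB.
Output = -5 − 2.56 = -7.56 dB.

-7.56 dB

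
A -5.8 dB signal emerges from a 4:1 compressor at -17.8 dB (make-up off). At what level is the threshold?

-21.8 dB

Let T be the threshold. Output overshoot = (input overshoot)/R, so -17.8 − T = (-5.8 − T)/4.
4·(-17.8 − T) = -5.8 − T → 3·T = -71.2 − (-5.8) = -65.4.
T = -65.4/3 = -21.8 dB.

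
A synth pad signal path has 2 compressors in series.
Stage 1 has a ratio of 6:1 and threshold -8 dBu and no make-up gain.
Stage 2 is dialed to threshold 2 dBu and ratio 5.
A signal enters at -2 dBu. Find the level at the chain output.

-7 dBu

Stage 1: overshoot 6 dB → 6/6 = 1 dB → -7 dBu.
Stage 2: -7 dBu is at or below the 2 dBu threshold — no compression; output -7 dBu.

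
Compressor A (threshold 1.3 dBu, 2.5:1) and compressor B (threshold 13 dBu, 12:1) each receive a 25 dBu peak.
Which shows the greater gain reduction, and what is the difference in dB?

A, by 3.22 dB

A: 23.7 dB over, compressed to 9.48 dB over, so 14.22 dB of GR.
B: 12 dB over, compressed to 1 dB over, so 11 dB of GR.
A reduces 3.22 dB more.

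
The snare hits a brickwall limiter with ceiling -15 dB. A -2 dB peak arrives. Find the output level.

A brickwall limiter is an ∞:1 compressor: any input above the ceiling is clamped to -15 dB.

-15 dB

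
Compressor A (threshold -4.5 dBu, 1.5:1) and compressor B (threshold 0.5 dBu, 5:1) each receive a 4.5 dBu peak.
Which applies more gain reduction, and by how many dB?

A: overshoot 9 dB → output overshoot 6 dB → GR 3 dB.
B: overshoot 4 dB → output overshoot 0.8 dB → GR 3.2 dB.
B reduces 0.2 dB more.

B, by 0.2 dB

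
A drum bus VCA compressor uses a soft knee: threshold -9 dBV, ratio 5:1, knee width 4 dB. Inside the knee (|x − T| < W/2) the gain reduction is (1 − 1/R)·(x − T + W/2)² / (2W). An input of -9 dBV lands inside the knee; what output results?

x − T + W/2 = -9 − (-9) + 2 = 2.
GR = (1 − 1/5) × 2² / 8 = 0.8 × 4 / 8 = 0.4 dB.
Output = -9 − 0.4 = -9.4 dBV.

-9.4 dBV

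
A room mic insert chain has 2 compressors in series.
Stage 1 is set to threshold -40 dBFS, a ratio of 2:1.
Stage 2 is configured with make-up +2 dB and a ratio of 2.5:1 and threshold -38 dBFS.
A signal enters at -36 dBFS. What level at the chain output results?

Stage 1: 4 dB above -40 dBFS, reduced 2:1 to 2 dB above → -38 dBFS.
Stage 2: below threshold (-38 ≤ -38); passes unchanged; make-up brings it to -36 dBFS.

-36 dBFS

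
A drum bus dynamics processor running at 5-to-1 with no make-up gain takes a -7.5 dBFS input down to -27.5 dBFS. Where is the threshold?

Gain reduction = -7.5 − (-27.5) = 20 dB; output overshoot = GR / (R − 1) = 20 / 4 = 5 dB.
Threshold = output − output overshoot = -27.5 − 5 = -32.5 dBFS.

-32.5 dBFS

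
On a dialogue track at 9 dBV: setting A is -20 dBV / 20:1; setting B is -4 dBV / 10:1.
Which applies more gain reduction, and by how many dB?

A: overshoot 29 dB → output overshoot 1.45 dB → GR 27.55 dB.
B: overshoot 13 dB → output overshoot 1.3 dB → GR 11.7 dB.
A applies 15.85 dB more gain reduction.

A, by 15.85 dB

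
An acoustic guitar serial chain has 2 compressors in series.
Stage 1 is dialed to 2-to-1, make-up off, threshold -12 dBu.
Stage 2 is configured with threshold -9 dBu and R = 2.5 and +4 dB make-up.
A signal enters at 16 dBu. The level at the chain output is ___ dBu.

-0.6 dBu

Stage 1: 16 dBu is 28 dB over -12 dBu; at 2:1 that becomes 14 dB over, giving 2 dBu.
Stage 2: overshoot 11 dB → 11/2.5 = 4.4 dB → -4.6 dBu; +4 dB make-up → -0.6 dBu.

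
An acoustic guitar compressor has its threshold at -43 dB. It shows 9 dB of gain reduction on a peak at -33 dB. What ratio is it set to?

Input overshoot = -33 − (-43) = 10 dB.
Output overshoot = 10 − 9 = 1 dB.
Ratio = input overshoot / output overshoot = 10 / 1 = 10.

10:1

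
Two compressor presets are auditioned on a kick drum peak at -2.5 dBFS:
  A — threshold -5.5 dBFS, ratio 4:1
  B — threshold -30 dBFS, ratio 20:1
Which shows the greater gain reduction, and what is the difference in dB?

B, by 23.875 dB

A: overshoot 3 dB → output overshoot 0.75 dB → GR 2.25 dB.
B: overshoot 27.5 dB → output overshoot 1.375 dB → GR 26.125 dB.
Difference: 23.875 dB in favour of B.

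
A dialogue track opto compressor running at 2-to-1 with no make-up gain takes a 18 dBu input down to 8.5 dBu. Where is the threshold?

-1 dBu

Input is 19 dB above T (since output overshoot × R = input overshoot: (8.5 − T)·2 = 18 − T gives T = -1 dBu).
Check: -1 + (18 − (-1))/2 = -1 + 9.5 = 8.5 dBu. ✓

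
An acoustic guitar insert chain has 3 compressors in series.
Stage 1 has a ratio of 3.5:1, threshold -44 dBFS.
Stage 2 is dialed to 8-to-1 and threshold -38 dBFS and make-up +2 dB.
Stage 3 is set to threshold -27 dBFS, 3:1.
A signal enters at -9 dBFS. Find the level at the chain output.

Stage 1: -9 dBFS is 35 dB over -44 dBFS; at 3.5:1 that becomes 10 dB over, giving -34 dBFS.
Stage 2: 4 dB above -38 dBFS, reduced 8:1 to 0.5 dB above → -37.5 dBFS; +2 dB make-up → -35.5 dBFS.
Stage 3: -35.5 dBFS is at or below the -27 dBFS threshold — no compression; output -35.5 dBFS.

-35.5 dBFS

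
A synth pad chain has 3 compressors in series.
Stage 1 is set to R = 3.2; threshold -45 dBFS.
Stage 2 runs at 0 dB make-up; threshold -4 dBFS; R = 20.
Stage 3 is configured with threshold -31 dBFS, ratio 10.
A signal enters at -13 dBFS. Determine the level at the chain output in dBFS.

-35 dBFS

Stage 1: -13 dBFS is 32 dB over -45 dBFS; at 3.2:1 that becomes 10 dB over, giving -35 dBFS.
Stage 2: -35 dBFS ≤ -4 dBFS, so stage 2 doesn't engage; output -35 dBFS.
Stage 3: -35 dBFS ≤ -31 dBFS, so stage 3 doesn't engage; output -35 dBFS.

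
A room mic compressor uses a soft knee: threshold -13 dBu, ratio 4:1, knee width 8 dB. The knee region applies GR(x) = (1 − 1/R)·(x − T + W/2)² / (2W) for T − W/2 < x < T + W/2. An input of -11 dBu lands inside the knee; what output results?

x − T + W/2 = -11 − (-13) + 4 = 6.
GR = (1 − 1/4) × 6² / 16 = 0.75 × 36 / 16 = 1.6875 dB.
Output = -11 − 1.6875 = -12.6875 dBu.

-12.6875 dBu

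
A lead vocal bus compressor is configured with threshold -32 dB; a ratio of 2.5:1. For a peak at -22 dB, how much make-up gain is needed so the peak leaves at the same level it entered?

Overshoot 10 dB → 10/2.5 = 4 dB after compression, so the compressed level is -32 + 4 = -28 dB.
Make-up = target − compressed = -22 − (-28) = 6 dB.

6 dB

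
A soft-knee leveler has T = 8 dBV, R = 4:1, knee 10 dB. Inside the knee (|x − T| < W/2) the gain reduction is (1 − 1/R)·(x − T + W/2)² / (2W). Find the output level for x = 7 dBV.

6.4 dBV

x − T + W/2 = 7 − 8 + 5 = 4.
GR = (1 − 1/4) × 4² / 20 = 0.75 × 16 / 20 = 0.6 dB.
Output = 7 − 0.6 = 6.4 dBV.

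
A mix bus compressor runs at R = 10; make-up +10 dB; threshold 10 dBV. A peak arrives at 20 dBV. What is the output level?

21 dBV

20 dBV sits 10 dB over threshold.
10:1 compression reduces that to 10/10 = 1 dB over.
That puts the output at 11 dBV; make-up adds 10 dB, giving 21 dBV.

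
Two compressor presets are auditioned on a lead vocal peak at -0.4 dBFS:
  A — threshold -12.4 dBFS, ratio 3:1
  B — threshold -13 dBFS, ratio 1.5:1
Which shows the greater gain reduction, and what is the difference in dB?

A: 12 dB over, compressed to 4 dB over, so 8 dB of GR.
B: 12.6 dB over, compressed to 8.4 dB over, so 4.2 dB of GR.
A reduces 3.8 dB more.

A, by 3.8 dB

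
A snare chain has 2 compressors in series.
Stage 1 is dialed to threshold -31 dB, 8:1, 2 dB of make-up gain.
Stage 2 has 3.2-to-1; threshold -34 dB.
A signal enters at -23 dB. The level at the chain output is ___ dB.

Stage 1: 8 dB above -31 dB, reduced 8:1 to 1 dB above → -30 dB; +2 dB make-up → -28 dB.
Stage 2: -28 dB is 6 dB over -34 dB; at 3.2:1 that becomes 1.875 dB over, giving -32.125 dB.

-32.125 dB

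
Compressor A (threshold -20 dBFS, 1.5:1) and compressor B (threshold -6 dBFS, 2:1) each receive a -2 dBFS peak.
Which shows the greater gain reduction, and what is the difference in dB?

A, by 4 dB

A: 18 dB over, compressed to 12 dB over, so 6 dB of GR.
B: 4 dB over, compressed to 2 dB over, so 2 dB of GR.
A applies 4 dB more gain reduction.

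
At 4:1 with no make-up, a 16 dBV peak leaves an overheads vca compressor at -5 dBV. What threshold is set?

Input is 28 dB above T (since output overshoot × R = input overshoot: (-5 − T)·4 = 16 − T gives T = -12 dBV).
Check: -12 + (16 − (-12))/4 = -12 + 7 = -5 dBV. ✓

-12 dBV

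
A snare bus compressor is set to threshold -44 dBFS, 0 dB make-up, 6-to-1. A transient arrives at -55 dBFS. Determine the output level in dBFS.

-55 dBFS is 11 dB below the -44 dBFS threshold, so no gain reduction is applied.
Output = input = -55 dBFS.

-55 dBFS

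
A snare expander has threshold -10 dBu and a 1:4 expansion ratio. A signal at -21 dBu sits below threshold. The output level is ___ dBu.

-54 dBu

Below threshold, a 1:4 expander applies gain = (4−1)×(T − x) of attenuation.
(4−1) × 11 = 33 dB, so output = -21 − 33 = -54 dBu.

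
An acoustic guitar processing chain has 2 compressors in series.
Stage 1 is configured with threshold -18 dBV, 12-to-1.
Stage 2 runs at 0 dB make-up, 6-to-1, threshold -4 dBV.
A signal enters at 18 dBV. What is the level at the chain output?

-15 dBV

Stage 1: overshoot 36 dB → 36/12 = 3 dB → -15 dBV.
Stage 2: -15 dBV is at or below the -4 dBV threshold — no compression; output -15 dBV.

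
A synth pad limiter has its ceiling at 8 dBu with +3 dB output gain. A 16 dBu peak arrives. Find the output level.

11 dBu

The limiter clamps the peak to its 8 dBu ceiling.
Output gain then adds 3 dB: 8 + 3 = 11 dBu.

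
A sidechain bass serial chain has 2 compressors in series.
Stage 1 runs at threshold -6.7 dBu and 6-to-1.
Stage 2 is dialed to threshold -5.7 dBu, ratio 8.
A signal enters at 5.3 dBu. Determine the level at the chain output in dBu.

Stage 1: overshoot 12 dB → 12/6 = 2 dB → -4.7 dBu.
Stage 2: overshoot 1 dB → 1/8 = 0.125 dB → -5.575 dBu.

-5.575 dBu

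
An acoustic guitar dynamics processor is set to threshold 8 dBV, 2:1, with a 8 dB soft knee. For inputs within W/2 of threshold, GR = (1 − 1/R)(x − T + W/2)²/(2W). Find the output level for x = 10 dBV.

8.875 dBV

x − T + W/2 = 10 − 8 + 4 = 6.
GR = (1 − 1/2) × 6² / 16 = 0.5 × 36 / 16 = 1.125 dB.
Output = 10 − 1.125 = 8.875 dBV.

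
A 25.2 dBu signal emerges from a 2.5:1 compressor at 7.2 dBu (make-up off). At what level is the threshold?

Gain reduction = 25.2 − 7.2 = 18 dB; output overshoot = GR / (R − 1) = 18 / 1.5 = 12 dB.
Threshold = output − output overshoot = 7.2 − 12 = -4.8 dBu.

-4.8 dBu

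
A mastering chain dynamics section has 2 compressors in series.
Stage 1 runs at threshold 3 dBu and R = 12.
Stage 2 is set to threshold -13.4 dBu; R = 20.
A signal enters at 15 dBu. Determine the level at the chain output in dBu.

-12.53 dBu

Stage 1: overshoot 12 dB → 12/12 = 1 dB → 4 dBu.
Stage 2: overshoot 17.4 dB → 17.4/20 = 0.87 dB → -12.53 dBu.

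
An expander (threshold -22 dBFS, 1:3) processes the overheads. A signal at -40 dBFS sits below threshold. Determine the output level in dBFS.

-76 dBFS

The input is 18 dB below the -22 dBFS threshold.
A 1:3 expander multiplies undershoot by 3: 18 × 3 = 54 dB below threshold.
Output = -22 − 54 = -76 dBFS.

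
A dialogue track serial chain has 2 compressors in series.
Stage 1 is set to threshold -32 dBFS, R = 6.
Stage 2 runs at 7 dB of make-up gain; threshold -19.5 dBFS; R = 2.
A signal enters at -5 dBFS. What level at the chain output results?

Stage 1: overshoot 27 dB → 27/6 = 4.5 dB → -27.5 dBFS.
Stage 2: -27.5 dBFS is at or below the -19.5 dBFS threshold — no compression; make-up brings it to -20.5 dBFS.

-20.5 dBFS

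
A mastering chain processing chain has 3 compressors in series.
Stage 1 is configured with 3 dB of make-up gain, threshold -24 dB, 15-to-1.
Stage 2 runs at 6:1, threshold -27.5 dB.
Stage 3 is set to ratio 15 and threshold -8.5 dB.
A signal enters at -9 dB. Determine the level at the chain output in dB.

-26.25 dB

Stage 1: 15 dB above -24 dB, reduced 15:1 to 1 dB above → -23 dB; +3 dB make-up → -20 dB.
Stage 2: overshoot 7.5 dB → 7.5/6 = 1.25 dB → -26.25 dB.
Stage 3: below threshold (-26.25 ≤ -8.5); passes unchanged; output -26.25 dB.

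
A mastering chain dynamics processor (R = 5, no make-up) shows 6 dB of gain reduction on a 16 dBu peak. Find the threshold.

Input is 7.5 dB above T (since output overshoot × R = input overshoot: (10 − T)·5 = 16 − T gives T = 8.5 dBu).
Check: 8.5 + (16 − 8.5)/5 = 8.5 + 1.5 = 10 dBu. ✓

8.5 dBu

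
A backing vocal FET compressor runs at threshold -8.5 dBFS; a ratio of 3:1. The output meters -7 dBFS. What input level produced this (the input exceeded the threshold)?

The compressed level sits -7 − (-8.5) = 1.5 dB over threshold.
Input overshoot = R × output overshoot = 4.5 dB → input = -8.5 + 4.5 = -4 dBFS.

-4 dBFS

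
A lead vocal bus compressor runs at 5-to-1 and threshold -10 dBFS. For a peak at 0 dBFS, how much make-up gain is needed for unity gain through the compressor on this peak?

8 dB

The peak compresses to -10 + 10/5 = -8 dBFS.
To reach 0 dBFS requires 0 − (-8) = 8 dB of make-up.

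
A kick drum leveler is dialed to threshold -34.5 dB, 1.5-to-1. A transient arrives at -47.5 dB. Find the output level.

-47.5 dB

-47.5 dB is 13 dB below the -34.5 dB threshold, so no gain reduction is applied.
Output = input = -47.5 dB.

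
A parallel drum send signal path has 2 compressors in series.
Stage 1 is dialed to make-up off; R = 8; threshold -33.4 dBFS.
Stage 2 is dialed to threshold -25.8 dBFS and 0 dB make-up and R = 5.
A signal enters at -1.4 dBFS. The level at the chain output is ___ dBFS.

-29.4 dBFS

Stage 1: -1.4 dBFS is 32 dB over -33.4 dBFS; at 8:1 that becomes 4 dB over, giving -29.4 dBFS.
Stage 2: below threshold (-29.4 ≤ -25.8); passes unchanged; output -29.4 dBFS.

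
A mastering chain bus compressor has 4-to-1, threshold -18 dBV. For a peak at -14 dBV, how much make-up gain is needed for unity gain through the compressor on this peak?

Without make-up, output = threshold + overshoot/4 = -18 + 1 = -17 dBV.
Gap to target: 3 dB.

3 dB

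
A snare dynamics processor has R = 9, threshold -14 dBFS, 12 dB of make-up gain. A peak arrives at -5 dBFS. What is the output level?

The input is 9 dB above the -14 dBFS threshold.
9:1 compression reduces that to 9/9 = 1 dB over.
Output = -14 + 1 = -13 dBFS; make-up adds 12 dB, giving -1 dBFS.

-1 dBFS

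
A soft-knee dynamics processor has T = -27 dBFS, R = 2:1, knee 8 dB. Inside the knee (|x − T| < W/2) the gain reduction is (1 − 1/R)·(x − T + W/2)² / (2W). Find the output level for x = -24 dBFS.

x − T + W/2 = -24 − (-27) + 4 = 7.
GR = (1 − 1/2) × 7² / 16 = 0.5 × 49 / 16 = 1.53125 dB.
Output = -24 − 1.53125 = -25.53125 dBFS.

-25.53125 dBFS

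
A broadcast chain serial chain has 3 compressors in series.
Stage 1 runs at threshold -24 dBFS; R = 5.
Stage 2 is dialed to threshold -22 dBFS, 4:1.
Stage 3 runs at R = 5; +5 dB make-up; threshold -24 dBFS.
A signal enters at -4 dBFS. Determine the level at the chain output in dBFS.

-18.5 dBFS

Stage 1: -4 dBFS is 20 dB over -24 dBFS; at 5:1 that becomes 4 dB over, giving -20 dBFS.
Stage 2: overshoot 2 dB → 2/4 = 0.5 dB → -21.5 dBFS.
Stage 3: 2.5 dB above -24 dBFS, reduced 5:1 to 0.5 dB above → -23.5 dBFS; +5 dB make-up → -18.5 dBFS.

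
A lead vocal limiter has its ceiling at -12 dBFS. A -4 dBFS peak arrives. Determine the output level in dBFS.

-12 dBFS

A brickwall limiter is an ∞:1 compressor: any input above the ceiling is clamped to -12 dBFS.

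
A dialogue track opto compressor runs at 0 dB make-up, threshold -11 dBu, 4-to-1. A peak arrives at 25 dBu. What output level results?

-2 dBu

25 dBu sits 36 dB over threshold.
4:1 compression reduces that to 36/4 = 9 dB over.
So the level is -11 + 9 = -2 dBu.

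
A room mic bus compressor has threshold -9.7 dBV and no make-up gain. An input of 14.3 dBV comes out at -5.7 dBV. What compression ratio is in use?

Input overshoot = 14.3 − (-9.7) = 24 dB; output overshoot = -5.7 − (-9.7) = 4 dB.
Ratio = 24 / 4 = 6.

6:1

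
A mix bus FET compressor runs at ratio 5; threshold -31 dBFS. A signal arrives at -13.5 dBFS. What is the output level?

Overshoot: -13.5 − (-31) = 17.5 dB.
The 17.5 dB excess becomes 3.5 dB after 5:1 reduction.
Output = -31 + 3.5 = -27.5 dBFS.

-27.5 dBFS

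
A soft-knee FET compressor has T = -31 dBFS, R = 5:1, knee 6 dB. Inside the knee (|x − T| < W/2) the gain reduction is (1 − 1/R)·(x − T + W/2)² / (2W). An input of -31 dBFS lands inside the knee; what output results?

-31.6 dBFS

x − T + W/2 = -31 − (-31) + 3 = 3.
GR = (1 − 1/5) × 3² / 12 = 0.8 × 9 / 12 = 0.6 dB.
Output = -31 − 0.6 = -31.6 dBFS.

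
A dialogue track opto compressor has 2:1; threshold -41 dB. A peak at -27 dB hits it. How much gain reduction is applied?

Overshoot = -27 − (-41) = 14 dB.
After 2:1 compression the overshoot becomes 14/2 = 7 dB.
So the signal is attenuated by 14 − 7 = 7 dB.

7 dB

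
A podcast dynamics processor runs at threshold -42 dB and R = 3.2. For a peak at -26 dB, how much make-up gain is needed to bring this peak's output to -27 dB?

The peak compresses to -42 + 16/3.2 = -37 dB.
To reach -27 dB requires -27 − (-37) = 10 dB of make-up.

10 dB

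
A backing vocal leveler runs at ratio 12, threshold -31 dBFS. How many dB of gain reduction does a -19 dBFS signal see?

The signal is 12 dB above threshold.
After 12:1 compression the overshoot becomes 12/12 = 1 dB.
Gain reduction = 12 − 1 = 11 dB.

11 dB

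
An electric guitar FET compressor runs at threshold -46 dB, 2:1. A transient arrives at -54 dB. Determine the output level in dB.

-54 dB is 8 dB below the -46 dB threshold, so no gain reduction is applied.
Output = input = -54 dB.

-54 dB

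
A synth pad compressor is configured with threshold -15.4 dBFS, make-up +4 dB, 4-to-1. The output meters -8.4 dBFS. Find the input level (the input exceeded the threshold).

Before make-up, the level was -8.4 − 4 = -12.4 dBFS.
That's 3 dB above the -15.4 dBFS threshold.
Before 4:1 compression the overshoot was 3 × 4 = 12 dB, so input = -15.4 + 12 = -3.4 dBFS.

-3.4 dBFS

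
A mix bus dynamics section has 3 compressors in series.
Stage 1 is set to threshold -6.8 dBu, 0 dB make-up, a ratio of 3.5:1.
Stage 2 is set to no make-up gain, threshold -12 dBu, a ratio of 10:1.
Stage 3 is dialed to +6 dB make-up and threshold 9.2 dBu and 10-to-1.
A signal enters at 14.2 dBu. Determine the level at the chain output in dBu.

Stage 1: overshoot 21 dB → 21/3.5 = 6 dB → -0.8 dBu.
Stage 2: 11.2 dB above -12 dBu, reduced 10:1 to 1.12 dB above → -10.88 dBu.
Stage 3: -10.88 dBu ≤ 9.2 dBu, so stage 3 doesn't engage; make-up brings it to -4.88 dBu.

-4.88 dBu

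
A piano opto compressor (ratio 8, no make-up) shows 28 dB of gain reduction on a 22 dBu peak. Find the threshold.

Input is 32 dB above T (since output overshoot × R = input overshoot: (-6 − T)·8 = 22 − T gives T = -10 dBu).
Check: -10 + (22 − (-10))/8 = -10 + 4 = -6 dBu. ✓

-10 dBu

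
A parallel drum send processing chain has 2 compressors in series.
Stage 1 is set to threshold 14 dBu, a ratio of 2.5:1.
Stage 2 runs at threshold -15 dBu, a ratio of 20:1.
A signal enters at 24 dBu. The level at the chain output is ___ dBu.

-13.35 dBu

Stage 1: 10 dB above 14 dBu, reduced 2.5:1 to 4 dB above → 18 dBu.
Stage 2: 18 dBu is 33 dB over -15 dBu; at 20:1 that becomes 1.65 dB over, giving -13.35 dBu.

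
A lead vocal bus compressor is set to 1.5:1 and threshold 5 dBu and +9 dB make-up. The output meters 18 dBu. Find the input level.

11 dBu

Stripping the +9 dB make-up gives 9 dBu at the gain stage.
That's 4 dB above the 5 dBu threshold.
Before 1.5:1 compression the overshoot was 4 × 1.5 = 6 dB, so input = 5 + 6 = 11 dBu.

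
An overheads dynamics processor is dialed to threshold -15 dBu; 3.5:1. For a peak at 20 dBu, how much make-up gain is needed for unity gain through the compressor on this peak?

Overshoot 35 dB → 35/3.5 = 10 dB after compression, so the compressed level is -15 + 10 = -5 dBu.
Make-up = target − compressed = 20 − (-5) = 25 dB.

25 dB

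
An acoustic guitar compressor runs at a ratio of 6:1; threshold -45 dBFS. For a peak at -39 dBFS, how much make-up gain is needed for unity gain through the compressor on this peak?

The peak compresses to -45 + 6/6 = -44 dBFS.
To reach -39 dBFS requires -39 − (-44) = 5 dB of make-up.

5 dB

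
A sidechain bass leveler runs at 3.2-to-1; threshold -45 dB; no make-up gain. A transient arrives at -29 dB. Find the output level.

-40 dB

The input is 16 dB above the -45 dB threshold.
At 3.2:1 the overshoot is divided by 3.2, leaving 5 dB above threshold.
Output = -45 + 5 = -40 dB.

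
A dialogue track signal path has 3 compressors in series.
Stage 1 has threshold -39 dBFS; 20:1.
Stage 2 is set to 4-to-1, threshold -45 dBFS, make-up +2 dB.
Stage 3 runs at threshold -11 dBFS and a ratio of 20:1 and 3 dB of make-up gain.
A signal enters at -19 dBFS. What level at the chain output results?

Stage 1: -19 dBFS is 20 dB over -39 dBFS; at 20:1 that becomes 1 dB over, giving -38 dBFS.
Stage 2: 7 dB above -45 dBFS, reduced 4:1 to 1.75 dB above → -43.25 dBFS; +2 dB make-up → -41.25 dBFS.
Stage 3: below threshold (-41.25 ≤ -11); passes unchanged; make-up brings it to -38.25 dBFS.

-38.25 dBFS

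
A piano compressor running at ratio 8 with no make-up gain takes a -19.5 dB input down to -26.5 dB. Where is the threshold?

-27.5 dB

Gain reduction = -19.5 − (-26.5) = 7 dB; output overshoot = GR / (R − 1) = 7 / 7 = 1 dB.
Threshold = output − output overshoot = -26.5 − 1 = -27.5 dB.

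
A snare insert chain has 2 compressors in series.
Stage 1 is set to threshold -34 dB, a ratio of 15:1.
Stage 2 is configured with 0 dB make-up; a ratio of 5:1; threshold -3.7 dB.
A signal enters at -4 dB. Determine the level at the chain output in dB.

Stage 1: 30 dB above -34 dB, reduced 15:1 to 2 dB above → -32 dB.
Stage 2: below threshold (-32 ≤ -3.7); passes unchanged; output -32 dB.

-32 dB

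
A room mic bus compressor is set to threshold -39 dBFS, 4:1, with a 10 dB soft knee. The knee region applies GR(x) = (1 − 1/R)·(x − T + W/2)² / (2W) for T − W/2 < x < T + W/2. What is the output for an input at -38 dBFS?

x − T + W/2 = -38 − (-39) + 5 = 6.
GR = (1 − 1/4) × 6² / 20 = 0.75 × 36 / 20 = 1.35 dB.
Output = -38 − 1.35 = -39.35 dBFS.

-39.35 dBFS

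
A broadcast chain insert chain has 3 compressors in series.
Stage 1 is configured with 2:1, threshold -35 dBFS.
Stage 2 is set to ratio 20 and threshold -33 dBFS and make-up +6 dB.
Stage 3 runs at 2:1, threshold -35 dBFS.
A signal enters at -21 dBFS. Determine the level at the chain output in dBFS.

Stage 1: -21 dBFS is 14 dB over -35 dBFS; at 2:1 that becomes 7 dB over, giving -28 dBFS.
Stage 2: overshoot 5 dB → 5/20 = 0.25 dB → -32.75 dBFS; +6 dB make-up → -26.75 dBFS.
Stage 3: -26.75 dBFS is 8.25 dB over -35 dBFS; at 2:1 that becomes 4.125 dB over, giving -30.875 dBFS.

-30.875 dBFS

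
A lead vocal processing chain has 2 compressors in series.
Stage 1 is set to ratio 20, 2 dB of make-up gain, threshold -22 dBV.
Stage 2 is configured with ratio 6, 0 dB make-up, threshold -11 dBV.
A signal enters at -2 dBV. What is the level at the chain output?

Stage 1: overshoot 20 dB → 20/20 = 1 dB → -21 dBV; +2 dB make-up → -19 dBV.
Stage 2: below threshold (-19 ≤ -11); passes unchanged; output -19 dBV.

-19 dBV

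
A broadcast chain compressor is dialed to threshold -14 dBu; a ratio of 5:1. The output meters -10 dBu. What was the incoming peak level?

That's 4 dB above the -14 dBu threshold.
Undo the ratio: input overshoot = 4 × 5 = 20 dB, giving input = 6 dBu.

6 dBu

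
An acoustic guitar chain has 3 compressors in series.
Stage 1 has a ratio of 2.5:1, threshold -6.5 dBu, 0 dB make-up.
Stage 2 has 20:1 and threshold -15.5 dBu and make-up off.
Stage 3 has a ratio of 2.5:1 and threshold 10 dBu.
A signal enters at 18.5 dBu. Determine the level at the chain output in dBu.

-14.55 dBu

Stage 1: 25 dB above -6.5 dBu, reduced 2.5:1 to 10 dB above → 3.5 dBu.
Stage 2: 19 dB above -15.5 dBu, reduced 20:1 to 0.95 dB above → -14.55 dBu.
Stage 3: below threshold (-14.55 ≤ 10); passes unchanged; output -14.55 dBu.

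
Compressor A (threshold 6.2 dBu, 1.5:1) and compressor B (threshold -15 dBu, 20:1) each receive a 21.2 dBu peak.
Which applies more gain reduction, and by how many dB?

A: 15 dB over, compressed to 10 dB over, so 5 dB of GR.
B: 36.2 dB over, compressed to 1.81 dB over, so 34.39 dB of GR.
B applies 29.39 dB more gain reduction.

B, by 29.39 dB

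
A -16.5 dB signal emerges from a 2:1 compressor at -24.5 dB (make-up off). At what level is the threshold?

Gain reduction = -16.5 − (-24.5) = 8 dB; output overshoot = GR / (R − 1) = 8 / 1 = 8 dB.
Threshold = output − output overshoot = -24.5 − 8 = -32.5 dB.

-32.5 dB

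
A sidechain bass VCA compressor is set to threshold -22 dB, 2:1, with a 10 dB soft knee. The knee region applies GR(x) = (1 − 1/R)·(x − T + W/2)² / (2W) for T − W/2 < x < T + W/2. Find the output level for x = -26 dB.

-26.025 dB

x − T + W/2 = -26 − (-22) + 5 = 1.
GR = (1 − 1/2) × 1² / 20 = 0.5 × 1 / 20 = 0.025 dB.
Output = -26 − 0.025 = -26.025 dB.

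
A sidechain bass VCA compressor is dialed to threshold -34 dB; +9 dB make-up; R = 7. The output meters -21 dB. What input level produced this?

-6 dB

Stripping the +9 dB make-up gives -30 dB at the gain stage.
That's 4 dB above the -34 dB threshold.
Input overshoot = R × output overshoot = 28 dB → input = -34 + 28 = -6 dB.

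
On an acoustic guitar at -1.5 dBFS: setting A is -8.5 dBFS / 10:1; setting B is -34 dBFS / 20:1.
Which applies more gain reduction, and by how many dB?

B, by 24.575 dB

A: overshoot 7 dB → output overshoot 0.7 dB → GR 6.3 dB.
B: overshoot 32.5 dB → output overshoot 1.625 dB → GR 30.875 dB.
B applies 24.575 dB more gain reduction.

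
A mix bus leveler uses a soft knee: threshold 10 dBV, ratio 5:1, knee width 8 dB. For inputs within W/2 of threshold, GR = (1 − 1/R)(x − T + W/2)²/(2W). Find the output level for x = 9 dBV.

x − T + W/2 = 9 − 10 + 4 = 3.
GR = (1 − 1/5) × 3² / 16 = 0.8 × 9 / 16 = 0.45 dB.
Output = 9 − 0.45 = 8.55 dBV.

8.55 dBV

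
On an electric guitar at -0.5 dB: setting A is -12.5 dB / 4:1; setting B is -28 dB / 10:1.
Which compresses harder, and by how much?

B, by 15.75 dB

A: GR = 12 − 12/4 = 9 dB.
B: GR = 27.5 − 27.5/10 = 24.75 dB.
B reduces 15.75 dB more.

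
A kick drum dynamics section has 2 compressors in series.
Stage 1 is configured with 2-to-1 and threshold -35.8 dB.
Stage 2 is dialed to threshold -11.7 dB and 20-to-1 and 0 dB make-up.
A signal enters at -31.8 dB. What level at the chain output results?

-33.8 dB

Stage 1: overshoot 4 dB → 4/2 = 2 dB → -33.8 dB.
Stage 2: below threshold (-33.8 ≤ -11.7); passes unchanged; output -33.8 dB.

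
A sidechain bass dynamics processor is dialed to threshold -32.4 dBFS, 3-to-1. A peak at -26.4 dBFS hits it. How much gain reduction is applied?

The signal is 6 dB above threshold.
A 3:1 ratio leaves 2 dB of that excess.
Gain reduction = 6 − 2 = 4 dB.

4 dB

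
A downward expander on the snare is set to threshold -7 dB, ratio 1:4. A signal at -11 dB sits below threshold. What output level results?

Below threshold, a 1:4 expander applies gain = (4−1)×(T − x) of attenuation.
(4−1) × 4 = 12 dB, so output = -11 − 12 = -23 dB.

-23 dB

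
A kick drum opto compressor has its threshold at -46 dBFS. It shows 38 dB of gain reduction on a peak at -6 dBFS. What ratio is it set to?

20:1

Input overshoot = -6 − (-46) = 40 dB.
Output overshoot = 40 − 38 = 2 dB.
Ratio = input overshoot / output overshoot = 40 / 2 = 20.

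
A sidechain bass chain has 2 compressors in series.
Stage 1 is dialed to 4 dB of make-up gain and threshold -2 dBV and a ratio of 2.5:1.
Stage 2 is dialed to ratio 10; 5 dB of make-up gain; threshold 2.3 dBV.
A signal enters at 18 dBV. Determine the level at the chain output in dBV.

8.07 dBV

Stage 1: 18 dBV is 20 dB over -2 dBV; at 2.5:1 that becomes 8 dB over, giving 6 dBV; +4 dB make-up → 10 dBV.
Stage 2: overshoot 7.7 dB → 7.7/10 = 0.77 dB → 3.07 dBV; +5 dB make-up → 8.07 dBV.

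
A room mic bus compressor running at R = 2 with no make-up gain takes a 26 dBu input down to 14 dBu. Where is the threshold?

Gain reduction = 26 − 14 = 12 dB; output overshoot = GR / (R − 1) = 12 / 1 = 12 dB.
Threshold = output − output overshoot = 14 − 12 = 2 dBu.

2 dBu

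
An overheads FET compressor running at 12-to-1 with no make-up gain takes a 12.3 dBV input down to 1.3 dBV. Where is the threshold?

Input is 12 dB above T (since output overshoot × R = input overshoot: (1.3 − T)·12 = 12.3 − T gives T = 0.3 dBV).
Check: 0.3 + (12.3 − 0.3)/12 = 0.3 + 1 = 1.3 dBV. ✓

0.3 dBV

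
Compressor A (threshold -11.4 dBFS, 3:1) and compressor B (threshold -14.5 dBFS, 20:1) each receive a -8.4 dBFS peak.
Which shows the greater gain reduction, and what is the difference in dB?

B, by 3.795 dB

A: overshoot 3 dB → output overshoot 1 dB → GR 2 dB.
B: overshoot 6.1 dB → output overshoot 0.305 dB → GR 5.795 dB.
B applies 3.795 dB more gain reduction.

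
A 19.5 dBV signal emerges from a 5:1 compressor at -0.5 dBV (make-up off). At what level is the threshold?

-5.5 dBV

Input is 25 dB above T (since output overshoot × R = input overshoot: (-0.5 − T)·5 = 19.5 − T gives T = -5.5 dBV).
Check: -5.5 + (19.5 − (-5.5))/5 = -5.5 + 5 = -0.5 dBV. ✓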